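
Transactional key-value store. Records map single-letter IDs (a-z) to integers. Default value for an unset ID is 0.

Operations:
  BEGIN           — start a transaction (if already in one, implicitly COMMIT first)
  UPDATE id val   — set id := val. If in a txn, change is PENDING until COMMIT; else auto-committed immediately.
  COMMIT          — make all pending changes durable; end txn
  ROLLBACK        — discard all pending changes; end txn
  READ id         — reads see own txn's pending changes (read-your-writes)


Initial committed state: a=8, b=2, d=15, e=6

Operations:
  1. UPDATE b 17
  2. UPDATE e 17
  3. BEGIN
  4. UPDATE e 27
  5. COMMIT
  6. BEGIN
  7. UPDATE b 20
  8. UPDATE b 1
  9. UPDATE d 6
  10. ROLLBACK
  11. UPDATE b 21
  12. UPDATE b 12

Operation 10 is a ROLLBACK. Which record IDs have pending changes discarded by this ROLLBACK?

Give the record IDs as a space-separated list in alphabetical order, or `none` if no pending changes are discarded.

Answer: b d

Derivation:
Initial committed: {a=8, b=2, d=15, e=6}
Op 1: UPDATE b=17 (auto-commit; committed b=17)
Op 2: UPDATE e=17 (auto-commit; committed e=17)
Op 3: BEGIN: in_txn=True, pending={}
Op 4: UPDATE e=27 (pending; pending now {e=27})
Op 5: COMMIT: merged ['e'] into committed; committed now {a=8, b=17, d=15, e=27}
Op 6: BEGIN: in_txn=True, pending={}
Op 7: UPDATE b=20 (pending; pending now {b=20})
Op 8: UPDATE b=1 (pending; pending now {b=1})
Op 9: UPDATE d=6 (pending; pending now {b=1, d=6})
Op 10: ROLLBACK: discarded pending ['b', 'd']; in_txn=False
Op 11: UPDATE b=21 (auto-commit; committed b=21)
Op 12: UPDATE b=12 (auto-commit; committed b=12)
ROLLBACK at op 10 discards: ['b', 'd']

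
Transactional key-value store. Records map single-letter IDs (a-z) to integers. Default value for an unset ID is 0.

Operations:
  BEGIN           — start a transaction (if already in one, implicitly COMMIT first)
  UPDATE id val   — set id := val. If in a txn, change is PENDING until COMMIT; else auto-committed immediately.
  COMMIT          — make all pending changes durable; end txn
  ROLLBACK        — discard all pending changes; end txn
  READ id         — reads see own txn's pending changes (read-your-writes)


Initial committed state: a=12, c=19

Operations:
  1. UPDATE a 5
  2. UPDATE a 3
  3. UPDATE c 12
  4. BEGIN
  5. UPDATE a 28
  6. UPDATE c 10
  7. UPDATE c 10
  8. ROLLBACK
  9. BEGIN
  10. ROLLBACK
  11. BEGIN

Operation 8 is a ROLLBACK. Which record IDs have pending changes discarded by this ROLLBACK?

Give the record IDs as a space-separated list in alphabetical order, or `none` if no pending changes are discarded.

Initial committed: {a=12, c=19}
Op 1: UPDATE a=5 (auto-commit; committed a=5)
Op 2: UPDATE a=3 (auto-commit; committed a=3)
Op 3: UPDATE c=12 (auto-commit; committed c=12)
Op 4: BEGIN: in_txn=True, pending={}
Op 5: UPDATE a=28 (pending; pending now {a=28})
Op 6: UPDATE c=10 (pending; pending now {a=28, c=10})
Op 7: UPDATE c=10 (pending; pending now {a=28, c=10})
Op 8: ROLLBACK: discarded pending ['a', 'c']; in_txn=False
Op 9: BEGIN: in_txn=True, pending={}
Op 10: ROLLBACK: discarded pending []; in_txn=False
Op 11: BEGIN: in_txn=True, pending={}
ROLLBACK at op 8 discards: ['a', 'c']

Answer: a c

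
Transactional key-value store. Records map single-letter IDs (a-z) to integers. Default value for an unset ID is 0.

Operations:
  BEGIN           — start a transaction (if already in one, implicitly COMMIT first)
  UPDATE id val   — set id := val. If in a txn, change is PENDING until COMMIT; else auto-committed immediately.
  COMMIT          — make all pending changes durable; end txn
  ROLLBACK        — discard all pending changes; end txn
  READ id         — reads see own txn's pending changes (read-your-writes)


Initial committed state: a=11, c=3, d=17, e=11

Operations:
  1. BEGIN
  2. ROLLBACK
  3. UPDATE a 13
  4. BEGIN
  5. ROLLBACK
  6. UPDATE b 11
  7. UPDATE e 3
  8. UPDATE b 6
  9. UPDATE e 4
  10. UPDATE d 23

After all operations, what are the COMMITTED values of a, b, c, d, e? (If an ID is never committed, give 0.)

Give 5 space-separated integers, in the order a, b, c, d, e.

Answer: 13 6 3 23 4

Derivation:
Initial committed: {a=11, c=3, d=17, e=11}
Op 1: BEGIN: in_txn=True, pending={}
Op 2: ROLLBACK: discarded pending []; in_txn=False
Op 3: UPDATE a=13 (auto-commit; committed a=13)
Op 4: BEGIN: in_txn=True, pending={}
Op 5: ROLLBACK: discarded pending []; in_txn=False
Op 6: UPDATE b=11 (auto-commit; committed b=11)
Op 7: UPDATE e=3 (auto-commit; committed e=3)
Op 8: UPDATE b=6 (auto-commit; committed b=6)
Op 9: UPDATE e=4 (auto-commit; committed e=4)
Op 10: UPDATE d=23 (auto-commit; committed d=23)
Final committed: {a=13, b=6, c=3, d=23, e=4}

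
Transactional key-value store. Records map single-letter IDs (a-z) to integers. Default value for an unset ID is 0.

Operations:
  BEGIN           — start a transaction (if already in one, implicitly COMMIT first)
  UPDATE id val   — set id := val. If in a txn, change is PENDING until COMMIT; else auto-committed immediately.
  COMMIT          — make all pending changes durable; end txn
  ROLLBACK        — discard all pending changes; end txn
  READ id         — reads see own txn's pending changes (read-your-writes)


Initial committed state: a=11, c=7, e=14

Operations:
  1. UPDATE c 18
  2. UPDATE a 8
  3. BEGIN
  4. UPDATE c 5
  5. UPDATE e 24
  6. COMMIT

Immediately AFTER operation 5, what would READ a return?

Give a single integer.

Initial committed: {a=11, c=7, e=14}
Op 1: UPDATE c=18 (auto-commit; committed c=18)
Op 2: UPDATE a=8 (auto-commit; committed a=8)
Op 3: BEGIN: in_txn=True, pending={}
Op 4: UPDATE c=5 (pending; pending now {c=5})
Op 5: UPDATE e=24 (pending; pending now {c=5, e=24})
After op 5: visible(a) = 8 (pending={c=5, e=24}, committed={a=8, c=18, e=14})

Answer: 8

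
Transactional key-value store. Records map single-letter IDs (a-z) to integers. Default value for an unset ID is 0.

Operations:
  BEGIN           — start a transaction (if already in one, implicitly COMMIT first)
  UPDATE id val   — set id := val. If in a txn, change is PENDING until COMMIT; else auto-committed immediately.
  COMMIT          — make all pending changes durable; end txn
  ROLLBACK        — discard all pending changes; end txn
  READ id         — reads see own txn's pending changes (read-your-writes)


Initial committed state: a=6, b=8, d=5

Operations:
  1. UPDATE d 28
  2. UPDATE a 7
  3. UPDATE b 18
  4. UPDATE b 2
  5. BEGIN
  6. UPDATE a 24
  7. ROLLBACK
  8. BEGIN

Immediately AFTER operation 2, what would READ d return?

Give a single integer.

Initial committed: {a=6, b=8, d=5}
Op 1: UPDATE d=28 (auto-commit; committed d=28)
Op 2: UPDATE a=7 (auto-commit; committed a=7)
After op 2: visible(d) = 28 (pending={}, committed={a=7, b=8, d=28})

Answer: 28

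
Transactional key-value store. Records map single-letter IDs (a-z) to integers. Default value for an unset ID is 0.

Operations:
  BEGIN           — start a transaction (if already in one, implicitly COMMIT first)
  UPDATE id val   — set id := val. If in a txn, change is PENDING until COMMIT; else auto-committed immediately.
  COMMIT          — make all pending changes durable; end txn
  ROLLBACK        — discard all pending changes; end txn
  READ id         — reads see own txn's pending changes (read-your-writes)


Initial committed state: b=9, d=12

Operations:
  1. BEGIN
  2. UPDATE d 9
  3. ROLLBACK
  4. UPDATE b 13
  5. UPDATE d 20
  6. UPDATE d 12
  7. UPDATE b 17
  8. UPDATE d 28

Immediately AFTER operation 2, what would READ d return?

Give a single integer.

Answer: 9

Derivation:
Initial committed: {b=9, d=12}
Op 1: BEGIN: in_txn=True, pending={}
Op 2: UPDATE d=9 (pending; pending now {d=9})
After op 2: visible(d) = 9 (pending={d=9}, committed={b=9, d=12})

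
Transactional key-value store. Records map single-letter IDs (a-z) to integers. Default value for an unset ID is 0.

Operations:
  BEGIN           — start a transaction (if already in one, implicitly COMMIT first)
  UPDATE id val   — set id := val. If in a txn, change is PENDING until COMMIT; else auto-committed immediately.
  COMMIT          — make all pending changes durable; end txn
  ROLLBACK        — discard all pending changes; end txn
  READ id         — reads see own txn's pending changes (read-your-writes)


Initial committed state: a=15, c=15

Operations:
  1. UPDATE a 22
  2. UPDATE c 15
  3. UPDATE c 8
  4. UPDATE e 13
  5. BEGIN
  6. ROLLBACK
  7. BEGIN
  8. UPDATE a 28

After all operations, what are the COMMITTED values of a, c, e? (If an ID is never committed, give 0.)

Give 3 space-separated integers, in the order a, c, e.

Answer: 22 8 13

Derivation:
Initial committed: {a=15, c=15}
Op 1: UPDATE a=22 (auto-commit; committed a=22)
Op 2: UPDATE c=15 (auto-commit; committed c=15)
Op 3: UPDATE c=8 (auto-commit; committed c=8)
Op 4: UPDATE e=13 (auto-commit; committed e=13)
Op 5: BEGIN: in_txn=True, pending={}
Op 6: ROLLBACK: discarded pending []; in_txn=False
Op 7: BEGIN: in_txn=True, pending={}
Op 8: UPDATE a=28 (pending; pending now {a=28})
Final committed: {a=22, c=8, e=13}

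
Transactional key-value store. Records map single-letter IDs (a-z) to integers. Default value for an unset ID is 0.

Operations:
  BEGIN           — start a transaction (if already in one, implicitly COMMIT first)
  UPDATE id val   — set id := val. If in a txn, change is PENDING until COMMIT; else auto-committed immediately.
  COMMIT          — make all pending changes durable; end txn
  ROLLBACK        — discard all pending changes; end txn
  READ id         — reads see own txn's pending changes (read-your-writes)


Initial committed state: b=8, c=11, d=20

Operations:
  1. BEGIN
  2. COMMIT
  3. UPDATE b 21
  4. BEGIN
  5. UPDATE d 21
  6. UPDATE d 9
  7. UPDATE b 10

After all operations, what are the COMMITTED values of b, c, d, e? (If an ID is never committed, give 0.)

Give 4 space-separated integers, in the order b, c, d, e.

Initial committed: {b=8, c=11, d=20}
Op 1: BEGIN: in_txn=True, pending={}
Op 2: COMMIT: merged [] into committed; committed now {b=8, c=11, d=20}
Op 3: UPDATE b=21 (auto-commit; committed b=21)
Op 4: BEGIN: in_txn=True, pending={}
Op 5: UPDATE d=21 (pending; pending now {d=21})
Op 6: UPDATE d=9 (pending; pending now {d=9})
Op 7: UPDATE b=10 (pending; pending now {b=10, d=9})
Final committed: {b=21, c=11, d=20}

Answer: 21 11 20 0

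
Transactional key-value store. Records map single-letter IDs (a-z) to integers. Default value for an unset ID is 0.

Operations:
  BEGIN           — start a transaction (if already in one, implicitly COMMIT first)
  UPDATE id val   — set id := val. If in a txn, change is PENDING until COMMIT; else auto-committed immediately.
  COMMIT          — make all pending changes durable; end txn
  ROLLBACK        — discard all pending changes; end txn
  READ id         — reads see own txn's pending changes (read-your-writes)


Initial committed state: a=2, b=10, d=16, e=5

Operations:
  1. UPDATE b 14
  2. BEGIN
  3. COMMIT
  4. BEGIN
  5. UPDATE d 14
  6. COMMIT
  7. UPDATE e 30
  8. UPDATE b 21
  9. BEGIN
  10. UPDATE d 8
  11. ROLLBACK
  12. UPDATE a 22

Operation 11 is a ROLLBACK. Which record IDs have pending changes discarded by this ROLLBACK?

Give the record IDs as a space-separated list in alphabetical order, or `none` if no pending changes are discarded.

Initial committed: {a=2, b=10, d=16, e=5}
Op 1: UPDATE b=14 (auto-commit; committed b=14)
Op 2: BEGIN: in_txn=True, pending={}
Op 3: COMMIT: merged [] into committed; committed now {a=2, b=14, d=16, e=5}
Op 4: BEGIN: in_txn=True, pending={}
Op 5: UPDATE d=14 (pending; pending now {d=14})
Op 6: COMMIT: merged ['d'] into committed; committed now {a=2, b=14, d=14, e=5}
Op 7: UPDATE e=30 (auto-commit; committed e=30)
Op 8: UPDATE b=21 (auto-commit; committed b=21)
Op 9: BEGIN: in_txn=True, pending={}
Op 10: UPDATE d=8 (pending; pending now {d=8})
Op 11: ROLLBACK: discarded pending ['d']; in_txn=False
Op 12: UPDATE a=22 (auto-commit; committed a=22)
ROLLBACK at op 11 discards: ['d']

Answer: d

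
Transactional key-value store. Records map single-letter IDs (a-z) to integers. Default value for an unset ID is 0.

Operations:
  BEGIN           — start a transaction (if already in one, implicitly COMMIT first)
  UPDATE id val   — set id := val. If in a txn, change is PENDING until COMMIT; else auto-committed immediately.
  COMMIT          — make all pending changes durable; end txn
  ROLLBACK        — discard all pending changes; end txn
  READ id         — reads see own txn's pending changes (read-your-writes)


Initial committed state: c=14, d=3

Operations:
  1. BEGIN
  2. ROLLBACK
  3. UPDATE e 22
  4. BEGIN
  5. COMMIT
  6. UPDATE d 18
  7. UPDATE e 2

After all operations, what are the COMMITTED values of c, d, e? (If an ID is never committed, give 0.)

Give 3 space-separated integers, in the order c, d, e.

Answer: 14 18 2

Derivation:
Initial committed: {c=14, d=3}
Op 1: BEGIN: in_txn=True, pending={}
Op 2: ROLLBACK: discarded pending []; in_txn=False
Op 3: UPDATE e=22 (auto-commit; committed e=22)
Op 4: BEGIN: in_txn=True, pending={}
Op 5: COMMIT: merged [] into committed; committed now {c=14, d=3, e=22}
Op 6: UPDATE d=18 (auto-commit; committed d=18)
Op 7: UPDATE e=2 (auto-commit; committed e=2)
Final committed: {c=14, d=18, e=2}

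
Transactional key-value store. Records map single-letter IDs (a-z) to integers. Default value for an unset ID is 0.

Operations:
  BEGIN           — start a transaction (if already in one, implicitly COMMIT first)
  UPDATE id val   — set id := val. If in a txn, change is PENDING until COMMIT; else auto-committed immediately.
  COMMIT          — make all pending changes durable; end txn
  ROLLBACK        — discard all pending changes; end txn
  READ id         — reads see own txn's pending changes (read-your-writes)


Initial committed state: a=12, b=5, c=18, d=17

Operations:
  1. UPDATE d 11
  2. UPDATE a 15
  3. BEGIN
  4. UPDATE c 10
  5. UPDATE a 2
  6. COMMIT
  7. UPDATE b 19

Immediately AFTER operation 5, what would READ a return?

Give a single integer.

Answer: 2

Derivation:
Initial committed: {a=12, b=5, c=18, d=17}
Op 1: UPDATE d=11 (auto-commit; committed d=11)
Op 2: UPDATE a=15 (auto-commit; committed a=15)
Op 3: BEGIN: in_txn=True, pending={}
Op 4: UPDATE c=10 (pending; pending now {c=10})
Op 5: UPDATE a=2 (pending; pending now {a=2, c=10})
After op 5: visible(a) = 2 (pending={a=2, c=10}, committed={a=15, b=5, c=18, d=11})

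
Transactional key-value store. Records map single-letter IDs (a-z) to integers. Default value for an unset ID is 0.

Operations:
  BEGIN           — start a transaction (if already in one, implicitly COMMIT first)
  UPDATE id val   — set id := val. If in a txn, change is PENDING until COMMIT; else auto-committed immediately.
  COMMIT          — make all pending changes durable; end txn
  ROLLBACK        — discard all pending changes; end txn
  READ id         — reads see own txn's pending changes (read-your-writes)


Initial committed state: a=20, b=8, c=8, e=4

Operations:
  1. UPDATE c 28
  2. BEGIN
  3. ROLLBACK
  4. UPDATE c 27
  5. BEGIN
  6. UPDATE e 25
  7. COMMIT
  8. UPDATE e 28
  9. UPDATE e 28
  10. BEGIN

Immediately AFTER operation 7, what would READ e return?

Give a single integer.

Answer: 25

Derivation:
Initial committed: {a=20, b=8, c=8, e=4}
Op 1: UPDATE c=28 (auto-commit; committed c=28)
Op 2: BEGIN: in_txn=True, pending={}
Op 3: ROLLBACK: discarded pending []; in_txn=False
Op 4: UPDATE c=27 (auto-commit; committed c=27)
Op 5: BEGIN: in_txn=True, pending={}
Op 6: UPDATE e=25 (pending; pending now {e=25})
Op 7: COMMIT: merged ['e'] into committed; committed now {a=20, b=8, c=27, e=25}
After op 7: visible(e) = 25 (pending={}, committed={a=20, b=8, c=27, e=25})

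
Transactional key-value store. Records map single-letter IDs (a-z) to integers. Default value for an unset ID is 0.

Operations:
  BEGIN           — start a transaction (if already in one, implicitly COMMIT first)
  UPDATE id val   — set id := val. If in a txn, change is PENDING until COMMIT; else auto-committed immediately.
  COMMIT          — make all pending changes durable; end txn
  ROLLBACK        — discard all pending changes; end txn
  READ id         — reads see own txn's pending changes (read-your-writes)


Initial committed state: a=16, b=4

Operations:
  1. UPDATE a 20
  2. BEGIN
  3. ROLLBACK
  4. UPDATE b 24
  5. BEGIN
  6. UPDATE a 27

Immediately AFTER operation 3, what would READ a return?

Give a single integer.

Initial committed: {a=16, b=4}
Op 1: UPDATE a=20 (auto-commit; committed a=20)
Op 2: BEGIN: in_txn=True, pending={}
Op 3: ROLLBACK: discarded pending []; in_txn=False
After op 3: visible(a) = 20 (pending={}, committed={a=20, b=4})

Answer: 20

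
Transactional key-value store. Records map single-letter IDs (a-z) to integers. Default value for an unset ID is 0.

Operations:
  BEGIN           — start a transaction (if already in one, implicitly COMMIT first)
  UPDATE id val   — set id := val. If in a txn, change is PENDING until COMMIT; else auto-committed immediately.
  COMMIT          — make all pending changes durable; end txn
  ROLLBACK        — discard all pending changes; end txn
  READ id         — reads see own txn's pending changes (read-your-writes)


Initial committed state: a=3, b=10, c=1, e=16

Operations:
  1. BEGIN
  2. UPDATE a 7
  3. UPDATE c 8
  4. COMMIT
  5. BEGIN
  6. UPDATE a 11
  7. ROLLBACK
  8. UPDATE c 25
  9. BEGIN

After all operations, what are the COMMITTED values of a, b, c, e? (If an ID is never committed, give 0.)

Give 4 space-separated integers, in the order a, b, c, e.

Answer: 7 10 25 16

Derivation:
Initial committed: {a=3, b=10, c=1, e=16}
Op 1: BEGIN: in_txn=True, pending={}
Op 2: UPDATE a=7 (pending; pending now {a=7})
Op 3: UPDATE c=8 (pending; pending now {a=7, c=8})
Op 4: COMMIT: merged ['a', 'c'] into committed; committed now {a=7, b=10, c=8, e=16}
Op 5: BEGIN: in_txn=True, pending={}
Op 6: UPDATE a=11 (pending; pending now {a=11})
Op 7: ROLLBACK: discarded pending ['a']; in_txn=False
Op 8: UPDATE c=25 (auto-commit; committed c=25)
Op 9: BEGIN: in_txn=True, pending={}
Final committed: {a=7, b=10, c=25, e=16}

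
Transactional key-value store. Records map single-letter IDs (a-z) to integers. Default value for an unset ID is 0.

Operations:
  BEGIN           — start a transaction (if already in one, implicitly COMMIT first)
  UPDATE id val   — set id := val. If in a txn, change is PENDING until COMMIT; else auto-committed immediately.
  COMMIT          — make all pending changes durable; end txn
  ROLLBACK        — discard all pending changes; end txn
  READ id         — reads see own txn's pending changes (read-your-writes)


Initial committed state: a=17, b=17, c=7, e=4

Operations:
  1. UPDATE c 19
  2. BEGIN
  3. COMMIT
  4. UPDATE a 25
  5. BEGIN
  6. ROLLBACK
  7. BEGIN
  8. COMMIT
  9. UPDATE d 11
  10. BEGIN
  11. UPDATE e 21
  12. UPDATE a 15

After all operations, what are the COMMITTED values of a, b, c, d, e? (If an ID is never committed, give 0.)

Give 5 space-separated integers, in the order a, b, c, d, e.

Initial committed: {a=17, b=17, c=7, e=4}
Op 1: UPDATE c=19 (auto-commit; committed c=19)
Op 2: BEGIN: in_txn=True, pending={}
Op 3: COMMIT: merged [] into committed; committed now {a=17, b=17, c=19, e=4}
Op 4: UPDATE a=25 (auto-commit; committed a=25)
Op 5: BEGIN: in_txn=True, pending={}
Op 6: ROLLBACK: discarded pending []; in_txn=False
Op 7: BEGIN: in_txn=True, pending={}
Op 8: COMMIT: merged [] into committed; committed now {a=25, b=17, c=19, e=4}
Op 9: UPDATE d=11 (auto-commit; committed d=11)
Op 10: BEGIN: in_txn=True, pending={}
Op 11: UPDATE e=21 (pending; pending now {e=21})
Op 12: UPDATE a=15 (pending; pending now {a=15, e=21})
Final committed: {a=25, b=17, c=19, d=11, e=4}

Answer: 25 17 19 11 4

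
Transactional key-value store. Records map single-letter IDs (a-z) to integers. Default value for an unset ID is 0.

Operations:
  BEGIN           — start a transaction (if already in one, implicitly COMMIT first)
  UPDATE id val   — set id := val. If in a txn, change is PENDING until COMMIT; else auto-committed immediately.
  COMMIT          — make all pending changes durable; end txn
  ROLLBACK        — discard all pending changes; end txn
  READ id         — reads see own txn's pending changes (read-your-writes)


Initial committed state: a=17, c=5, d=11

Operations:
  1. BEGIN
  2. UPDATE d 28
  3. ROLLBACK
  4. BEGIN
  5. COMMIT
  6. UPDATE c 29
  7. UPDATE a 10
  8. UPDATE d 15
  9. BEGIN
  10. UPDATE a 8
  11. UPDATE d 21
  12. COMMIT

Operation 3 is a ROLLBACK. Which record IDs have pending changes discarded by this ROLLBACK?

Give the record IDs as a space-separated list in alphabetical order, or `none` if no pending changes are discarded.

Answer: d

Derivation:
Initial committed: {a=17, c=5, d=11}
Op 1: BEGIN: in_txn=True, pending={}
Op 2: UPDATE d=28 (pending; pending now {d=28})
Op 3: ROLLBACK: discarded pending ['d']; in_txn=False
Op 4: BEGIN: in_txn=True, pending={}
Op 5: COMMIT: merged [] into committed; committed now {a=17, c=5, d=11}
Op 6: UPDATE c=29 (auto-commit; committed c=29)
Op 7: UPDATE a=10 (auto-commit; committed a=10)
Op 8: UPDATE d=15 (auto-commit; committed d=15)
Op 9: BEGIN: in_txn=True, pending={}
Op 10: UPDATE a=8 (pending; pending now {a=8})
Op 11: UPDATE d=21 (pending; pending now {a=8, d=21})
Op 12: COMMIT: merged ['a', 'd'] into committed; committed now {a=8, c=29, d=21}
ROLLBACK at op 3 discards: ['d']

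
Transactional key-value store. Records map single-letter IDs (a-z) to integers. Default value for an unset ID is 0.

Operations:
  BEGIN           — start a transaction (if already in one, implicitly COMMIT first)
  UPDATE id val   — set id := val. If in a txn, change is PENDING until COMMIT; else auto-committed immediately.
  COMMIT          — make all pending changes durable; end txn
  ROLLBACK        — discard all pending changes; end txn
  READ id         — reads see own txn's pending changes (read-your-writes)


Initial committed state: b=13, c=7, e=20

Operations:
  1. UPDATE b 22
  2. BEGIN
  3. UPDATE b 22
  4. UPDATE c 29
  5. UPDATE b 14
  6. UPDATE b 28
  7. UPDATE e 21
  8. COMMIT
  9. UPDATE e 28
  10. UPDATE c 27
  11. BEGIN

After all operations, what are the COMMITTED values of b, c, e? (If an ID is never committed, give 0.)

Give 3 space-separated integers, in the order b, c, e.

Initial committed: {b=13, c=7, e=20}
Op 1: UPDATE b=22 (auto-commit; committed b=22)
Op 2: BEGIN: in_txn=True, pending={}
Op 3: UPDATE b=22 (pending; pending now {b=22})
Op 4: UPDATE c=29 (pending; pending now {b=22, c=29})
Op 5: UPDATE b=14 (pending; pending now {b=14, c=29})
Op 6: UPDATE b=28 (pending; pending now {b=28, c=29})
Op 7: UPDATE e=21 (pending; pending now {b=28, c=29, e=21})
Op 8: COMMIT: merged ['b', 'c', 'e'] into committed; committed now {b=28, c=29, e=21}
Op 9: UPDATE e=28 (auto-commit; committed e=28)
Op 10: UPDATE c=27 (auto-commit; committed c=27)
Op 11: BEGIN: in_txn=True, pending={}
Final committed: {b=28, c=27, e=28}

Answer: 28 27 28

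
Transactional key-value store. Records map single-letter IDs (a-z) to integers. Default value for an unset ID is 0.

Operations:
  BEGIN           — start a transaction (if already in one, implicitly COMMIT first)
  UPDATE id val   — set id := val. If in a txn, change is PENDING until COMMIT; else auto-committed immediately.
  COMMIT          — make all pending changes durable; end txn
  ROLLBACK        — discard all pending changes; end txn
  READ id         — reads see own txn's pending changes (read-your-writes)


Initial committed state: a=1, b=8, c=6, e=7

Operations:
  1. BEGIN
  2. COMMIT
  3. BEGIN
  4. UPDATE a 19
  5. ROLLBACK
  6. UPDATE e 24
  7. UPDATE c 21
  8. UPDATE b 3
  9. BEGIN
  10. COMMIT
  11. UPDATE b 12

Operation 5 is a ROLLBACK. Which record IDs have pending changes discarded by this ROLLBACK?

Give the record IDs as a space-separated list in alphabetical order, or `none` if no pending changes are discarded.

Answer: a

Derivation:
Initial committed: {a=1, b=8, c=6, e=7}
Op 1: BEGIN: in_txn=True, pending={}
Op 2: COMMIT: merged [] into committed; committed now {a=1, b=8, c=6, e=7}
Op 3: BEGIN: in_txn=True, pending={}
Op 4: UPDATE a=19 (pending; pending now {a=19})
Op 5: ROLLBACK: discarded pending ['a']; in_txn=False
Op 6: UPDATE e=24 (auto-commit; committed e=24)
Op 7: UPDATE c=21 (auto-commit; committed c=21)
Op 8: UPDATE b=3 (auto-commit; committed b=3)
Op 9: BEGIN: in_txn=True, pending={}
Op 10: COMMIT: merged [] into committed; committed now {a=1, b=3, c=21, e=24}
Op 11: UPDATE b=12 (auto-commit; committed b=12)
ROLLBACK at op 5 discards: ['a']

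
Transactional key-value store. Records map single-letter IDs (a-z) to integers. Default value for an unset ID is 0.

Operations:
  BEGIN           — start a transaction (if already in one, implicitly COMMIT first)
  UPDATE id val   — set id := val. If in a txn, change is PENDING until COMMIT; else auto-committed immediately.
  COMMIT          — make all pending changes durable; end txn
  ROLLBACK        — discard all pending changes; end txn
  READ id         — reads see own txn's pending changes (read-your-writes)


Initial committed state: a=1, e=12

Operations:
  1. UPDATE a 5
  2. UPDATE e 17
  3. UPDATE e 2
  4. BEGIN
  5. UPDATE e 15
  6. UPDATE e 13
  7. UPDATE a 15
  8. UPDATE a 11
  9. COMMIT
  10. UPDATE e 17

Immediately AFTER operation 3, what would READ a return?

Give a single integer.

Initial committed: {a=1, e=12}
Op 1: UPDATE a=5 (auto-commit; committed a=5)
Op 2: UPDATE e=17 (auto-commit; committed e=17)
Op 3: UPDATE e=2 (auto-commit; committed e=2)
After op 3: visible(a) = 5 (pending={}, committed={a=5, e=2})

Answer: 5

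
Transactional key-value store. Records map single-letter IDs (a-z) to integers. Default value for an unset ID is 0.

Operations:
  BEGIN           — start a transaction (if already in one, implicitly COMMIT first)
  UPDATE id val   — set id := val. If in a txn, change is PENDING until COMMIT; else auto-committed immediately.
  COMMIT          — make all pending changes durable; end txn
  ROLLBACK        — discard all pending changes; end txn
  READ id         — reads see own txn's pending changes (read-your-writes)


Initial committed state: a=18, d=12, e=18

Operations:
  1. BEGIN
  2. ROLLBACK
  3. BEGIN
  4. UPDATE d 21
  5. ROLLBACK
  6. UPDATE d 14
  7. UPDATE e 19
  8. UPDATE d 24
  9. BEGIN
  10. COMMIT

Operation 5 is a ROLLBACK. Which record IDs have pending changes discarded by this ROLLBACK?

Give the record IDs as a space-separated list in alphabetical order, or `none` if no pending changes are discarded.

Initial committed: {a=18, d=12, e=18}
Op 1: BEGIN: in_txn=True, pending={}
Op 2: ROLLBACK: discarded pending []; in_txn=False
Op 3: BEGIN: in_txn=True, pending={}
Op 4: UPDATE d=21 (pending; pending now {d=21})
Op 5: ROLLBACK: discarded pending ['d']; in_txn=False
Op 6: UPDATE d=14 (auto-commit; committed d=14)
Op 7: UPDATE e=19 (auto-commit; committed e=19)
Op 8: UPDATE d=24 (auto-commit; committed d=24)
Op 9: BEGIN: in_txn=True, pending={}
Op 10: COMMIT: merged [] into committed; committed now {a=18, d=24, e=19}
ROLLBACK at op 5 discards: ['d']

Answer: d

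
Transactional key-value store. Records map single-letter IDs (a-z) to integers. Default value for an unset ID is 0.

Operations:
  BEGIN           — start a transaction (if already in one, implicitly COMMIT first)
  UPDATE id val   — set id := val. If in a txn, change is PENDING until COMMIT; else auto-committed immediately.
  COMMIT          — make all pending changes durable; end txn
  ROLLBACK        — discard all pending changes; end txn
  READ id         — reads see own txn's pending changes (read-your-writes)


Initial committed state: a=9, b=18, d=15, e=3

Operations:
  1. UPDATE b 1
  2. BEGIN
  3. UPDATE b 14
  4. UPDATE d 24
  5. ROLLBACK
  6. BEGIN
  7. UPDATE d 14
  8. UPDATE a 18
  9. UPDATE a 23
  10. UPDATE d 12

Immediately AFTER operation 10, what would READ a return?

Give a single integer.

Answer: 23

Derivation:
Initial committed: {a=9, b=18, d=15, e=3}
Op 1: UPDATE b=1 (auto-commit; committed b=1)
Op 2: BEGIN: in_txn=True, pending={}
Op 3: UPDATE b=14 (pending; pending now {b=14})
Op 4: UPDATE d=24 (pending; pending now {b=14, d=24})
Op 5: ROLLBACK: discarded pending ['b', 'd']; in_txn=False
Op 6: BEGIN: in_txn=True, pending={}
Op 7: UPDATE d=14 (pending; pending now {d=14})
Op 8: UPDATE a=18 (pending; pending now {a=18, d=14})
Op 9: UPDATE a=23 (pending; pending now {a=23, d=14})
Op 10: UPDATE d=12 (pending; pending now {a=23, d=12})
After op 10: visible(a) = 23 (pending={a=23, d=12}, committed={a=9, b=1, d=15, e=3})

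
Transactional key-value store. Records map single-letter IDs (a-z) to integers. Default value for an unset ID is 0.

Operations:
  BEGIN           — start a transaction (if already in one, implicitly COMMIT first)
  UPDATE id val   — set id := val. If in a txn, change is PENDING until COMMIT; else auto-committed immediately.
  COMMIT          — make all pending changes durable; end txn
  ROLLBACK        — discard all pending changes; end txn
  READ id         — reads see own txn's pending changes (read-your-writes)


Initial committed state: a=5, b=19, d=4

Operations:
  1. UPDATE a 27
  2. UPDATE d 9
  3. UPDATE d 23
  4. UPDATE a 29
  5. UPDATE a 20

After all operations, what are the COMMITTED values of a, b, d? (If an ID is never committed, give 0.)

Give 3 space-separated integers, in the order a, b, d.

Initial committed: {a=5, b=19, d=4}
Op 1: UPDATE a=27 (auto-commit; committed a=27)
Op 2: UPDATE d=9 (auto-commit; committed d=9)
Op 3: UPDATE d=23 (auto-commit; committed d=23)
Op 4: UPDATE a=29 (auto-commit; committed a=29)
Op 5: UPDATE a=20 (auto-commit; committed a=20)
Final committed: {a=20, b=19, d=23}

Answer: 20 19 23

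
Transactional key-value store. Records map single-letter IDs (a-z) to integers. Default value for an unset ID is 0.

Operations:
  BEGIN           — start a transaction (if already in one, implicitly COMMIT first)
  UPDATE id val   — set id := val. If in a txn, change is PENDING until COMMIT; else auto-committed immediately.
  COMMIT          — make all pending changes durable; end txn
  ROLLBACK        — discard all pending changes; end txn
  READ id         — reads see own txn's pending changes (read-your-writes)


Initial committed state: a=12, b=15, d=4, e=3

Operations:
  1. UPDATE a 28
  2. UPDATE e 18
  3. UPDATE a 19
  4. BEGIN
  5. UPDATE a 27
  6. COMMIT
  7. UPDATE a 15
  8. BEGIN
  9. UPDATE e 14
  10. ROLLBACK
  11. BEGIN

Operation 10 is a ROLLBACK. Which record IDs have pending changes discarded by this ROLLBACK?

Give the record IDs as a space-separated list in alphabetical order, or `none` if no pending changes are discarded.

Initial committed: {a=12, b=15, d=4, e=3}
Op 1: UPDATE a=28 (auto-commit; committed a=28)
Op 2: UPDATE e=18 (auto-commit; committed e=18)
Op 3: UPDATE a=19 (auto-commit; committed a=19)
Op 4: BEGIN: in_txn=True, pending={}
Op 5: UPDATE a=27 (pending; pending now {a=27})
Op 6: COMMIT: merged ['a'] into committed; committed now {a=27, b=15, d=4, e=18}
Op 7: UPDATE a=15 (auto-commit; committed a=15)
Op 8: BEGIN: in_txn=True, pending={}
Op 9: UPDATE e=14 (pending; pending now {e=14})
Op 10: ROLLBACK: discarded pending ['e']; in_txn=False
Op 11: BEGIN: in_txn=True, pending={}
ROLLBACK at op 10 discards: ['e']

Answer: e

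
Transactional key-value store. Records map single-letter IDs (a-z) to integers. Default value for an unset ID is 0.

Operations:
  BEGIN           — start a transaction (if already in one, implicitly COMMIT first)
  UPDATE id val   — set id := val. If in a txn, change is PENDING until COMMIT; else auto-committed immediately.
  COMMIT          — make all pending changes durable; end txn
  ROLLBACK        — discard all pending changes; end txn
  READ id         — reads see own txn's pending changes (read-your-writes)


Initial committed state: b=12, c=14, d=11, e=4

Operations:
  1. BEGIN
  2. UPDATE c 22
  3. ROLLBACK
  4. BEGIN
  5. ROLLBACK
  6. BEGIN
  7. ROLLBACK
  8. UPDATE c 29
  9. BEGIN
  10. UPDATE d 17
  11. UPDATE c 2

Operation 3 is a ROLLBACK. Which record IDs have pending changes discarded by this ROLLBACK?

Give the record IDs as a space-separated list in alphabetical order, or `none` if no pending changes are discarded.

Answer: c

Derivation:
Initial committed: {b=12, c=14, d=11, e=4}
Op 1: BEGIN: in_txn=True, pending={}
Op 2: UPDATE c=22 (pending; pending now {c=22})
Op 3: ROLLBACK: discarded pending ['c']; in_txn=False
Op 4: BEGIN: in_txn=True, pending={}
Op 5: ROLLBACK: discarded pending []; in_txn=False
Op 6: BEGIN: in_txn=True, pending={}
Op 7: ROLLBACK: discarded pending []; in_txn=False
Op 8: UPDATE c=29 (auto-commit; committed c=29)
Op 9: BEGIN: in_txn=True, pending={}
Op 10: UPDATE d=17 (pending; pending now {d=17})
Op 11: UPDATE c=2 (pending; pending now {c=2, d=17})
ROLLBACK at op 3 discards: ['c']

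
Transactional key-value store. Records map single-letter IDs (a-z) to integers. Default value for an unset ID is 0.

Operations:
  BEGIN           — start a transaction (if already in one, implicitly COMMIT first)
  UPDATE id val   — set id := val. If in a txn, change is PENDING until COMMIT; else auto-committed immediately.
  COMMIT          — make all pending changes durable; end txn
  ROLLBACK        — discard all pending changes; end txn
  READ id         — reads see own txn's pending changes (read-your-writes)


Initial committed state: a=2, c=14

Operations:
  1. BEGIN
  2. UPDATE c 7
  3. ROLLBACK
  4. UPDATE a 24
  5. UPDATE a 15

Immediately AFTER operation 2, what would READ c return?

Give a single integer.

Answer: 7

Derivation:
Initial committed: {a=2, c=14}
Op 1: BEGIN: in_txn=True, pending={}
Op 2: UPDATE c=7 (pending; pending now {c=7})
After op 2: visible(c) = 7 (pending={c=7}, committed={a=2, c=14})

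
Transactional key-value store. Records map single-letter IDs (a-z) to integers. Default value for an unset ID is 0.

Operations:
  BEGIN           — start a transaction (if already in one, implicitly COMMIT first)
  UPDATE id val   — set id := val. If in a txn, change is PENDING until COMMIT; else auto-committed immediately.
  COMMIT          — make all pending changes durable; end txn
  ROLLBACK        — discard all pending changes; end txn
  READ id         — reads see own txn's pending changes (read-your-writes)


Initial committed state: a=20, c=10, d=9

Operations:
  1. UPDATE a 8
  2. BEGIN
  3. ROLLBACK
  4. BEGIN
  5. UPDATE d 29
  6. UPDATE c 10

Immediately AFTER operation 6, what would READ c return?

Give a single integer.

Answer: 10

Derivation:
Initial committed: {a=20, c=10, d=9}
Op 1: UPDATE a=8 (auto-commit; committed a=8)
Op 2: BEGIN: in_txn=True, pending={}
Op 3: ROLLBACK: discarded pending []; in_txn=False
Op 4: BEGIN: in_txn=True, pending={}
Op 5: UPDATE d=29 (pending; pending now {d=29})
Op 6: UPDATE c=10 (pending; pending now {c=10, d=29})
After op 6: visible(c) = 10 (pending={c=10, d=29}, committed={a=8, c=10, d=9})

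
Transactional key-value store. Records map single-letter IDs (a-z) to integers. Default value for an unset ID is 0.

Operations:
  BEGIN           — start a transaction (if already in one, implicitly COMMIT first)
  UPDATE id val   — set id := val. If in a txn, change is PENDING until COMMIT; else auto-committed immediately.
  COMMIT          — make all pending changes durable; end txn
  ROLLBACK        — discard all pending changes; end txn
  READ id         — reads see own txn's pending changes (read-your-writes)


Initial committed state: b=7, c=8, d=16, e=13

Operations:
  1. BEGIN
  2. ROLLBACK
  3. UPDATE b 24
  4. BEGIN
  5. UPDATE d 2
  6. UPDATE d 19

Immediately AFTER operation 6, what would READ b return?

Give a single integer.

Answer: 24

Derivation:
Initial committed: {b=7, c=8, d=16, e=13}
Op 1: BEGIN: in_txn=True, pending={}
Op 2: ROLLBACK: discarded pending []; in_txn=False
Op 3: UPDATE b=24 (auto-commit; committed b=24)
Op 4: BEGIN: in_txn=True, pending={}
Op 5: UPDATE d=2 (pending; pending now {d=2})
Op 6: UPDATE d=19 (pending; pending now {d=19})
After op 6: visible(b) = 24 (pending={d=19}, committed={b=24, c=8, d=16, e=13})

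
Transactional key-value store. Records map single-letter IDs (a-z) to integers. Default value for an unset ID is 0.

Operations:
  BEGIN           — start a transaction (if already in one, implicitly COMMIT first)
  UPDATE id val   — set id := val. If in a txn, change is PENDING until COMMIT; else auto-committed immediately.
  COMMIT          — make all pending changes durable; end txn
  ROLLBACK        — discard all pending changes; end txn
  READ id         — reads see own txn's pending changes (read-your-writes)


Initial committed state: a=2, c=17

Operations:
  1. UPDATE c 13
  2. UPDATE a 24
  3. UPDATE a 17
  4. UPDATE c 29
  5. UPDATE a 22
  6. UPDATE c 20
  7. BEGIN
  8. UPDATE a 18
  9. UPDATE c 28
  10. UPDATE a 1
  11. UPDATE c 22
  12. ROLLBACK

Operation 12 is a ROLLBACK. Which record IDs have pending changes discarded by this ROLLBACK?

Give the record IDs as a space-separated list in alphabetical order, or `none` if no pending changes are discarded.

Initial committed: {a=2, c=17}
Op 1: UPDATE c=13 (auto-commit; committed c=13)
Op 2: UPDATE a=24 (auto-commit; committed a=24)
Op 3: UPDATE a=17 (auto-commit; committed a=17)
Op 4: UPDATE c=29 (auto-commit; committed c=29)
Op 5: UPDATE a=22 (auto-commit; committed a=22)
Op 6: UPDATE c=20 (auto-commit; committed c=20)
Op 7: BEGIN: in_txn=True, pending={}
Op 8: UPDATE a=18 (pending; pending now {a=18})
Op 9: UPDATE c=28 (pending; pending now {a=18, c=28})
Op 10: UPDATE a=1 (pending; pending now {a=1, c=28})
Op 11: UPDATE c=22 (pending; pending now {a=1, c=22})
Op 12: ROLLBACK: discarded pending ['a', 'c']; in_txn=False
ROLLBACK at op 12 discards: ['a', 'c']

Answer: a c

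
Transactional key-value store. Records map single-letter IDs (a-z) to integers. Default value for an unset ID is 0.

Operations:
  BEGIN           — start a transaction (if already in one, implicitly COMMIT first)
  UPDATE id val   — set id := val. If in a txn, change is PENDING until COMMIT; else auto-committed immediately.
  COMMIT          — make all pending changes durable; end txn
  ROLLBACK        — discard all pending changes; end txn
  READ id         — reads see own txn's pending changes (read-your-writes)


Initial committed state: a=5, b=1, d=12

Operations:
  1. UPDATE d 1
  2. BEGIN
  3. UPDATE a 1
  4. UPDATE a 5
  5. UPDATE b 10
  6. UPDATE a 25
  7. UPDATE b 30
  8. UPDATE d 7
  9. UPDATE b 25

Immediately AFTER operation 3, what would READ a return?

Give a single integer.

Answer: 1

Derivation:
Initial committed: {a=5, b=1, d=12}
Op 1: UPDATE d=1 (auto-commit; committed d=1)
Op 2: BEGIN: in_txn=True, pending={}
Op 3: UPDATE a=1 (pending; pending now {a=1})
After op 3: visible(a) = 1 (pending={a=1}, committed={a=5, b=1, d=1})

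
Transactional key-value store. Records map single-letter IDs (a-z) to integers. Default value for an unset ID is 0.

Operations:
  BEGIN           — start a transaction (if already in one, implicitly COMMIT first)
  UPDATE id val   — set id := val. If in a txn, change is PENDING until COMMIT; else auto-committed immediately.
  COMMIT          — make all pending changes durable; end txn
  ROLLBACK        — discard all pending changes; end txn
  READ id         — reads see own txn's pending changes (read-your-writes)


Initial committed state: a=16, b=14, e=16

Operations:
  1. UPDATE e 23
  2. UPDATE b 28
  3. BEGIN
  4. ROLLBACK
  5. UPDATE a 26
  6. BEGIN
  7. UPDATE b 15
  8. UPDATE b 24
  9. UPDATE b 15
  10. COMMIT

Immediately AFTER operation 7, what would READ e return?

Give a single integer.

Answer: 23

Derivation:
Initial committed: {a=16, b=14, e=16}
Op 1: UPDATE e=23 (auto-commit; committed e=23)
Op 2: UPDATE b=28 (auto-commit; committed b=28)
Op 3: BEGIN: in_txn=True, pending={}
Op 4: ROLLBACK: discarded pending []; in_txn=False
Op 5: UPDATE a=26 (auto-commit; committed a=26)
Op 6: BEGIN: in_txn=True, pending={}
Op 7: UPDATE b=15 (pending; pending now {b=15})
After op 7: visible(e) = 23 (pending={b=15}, committed={a=26, b=28, e=23})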